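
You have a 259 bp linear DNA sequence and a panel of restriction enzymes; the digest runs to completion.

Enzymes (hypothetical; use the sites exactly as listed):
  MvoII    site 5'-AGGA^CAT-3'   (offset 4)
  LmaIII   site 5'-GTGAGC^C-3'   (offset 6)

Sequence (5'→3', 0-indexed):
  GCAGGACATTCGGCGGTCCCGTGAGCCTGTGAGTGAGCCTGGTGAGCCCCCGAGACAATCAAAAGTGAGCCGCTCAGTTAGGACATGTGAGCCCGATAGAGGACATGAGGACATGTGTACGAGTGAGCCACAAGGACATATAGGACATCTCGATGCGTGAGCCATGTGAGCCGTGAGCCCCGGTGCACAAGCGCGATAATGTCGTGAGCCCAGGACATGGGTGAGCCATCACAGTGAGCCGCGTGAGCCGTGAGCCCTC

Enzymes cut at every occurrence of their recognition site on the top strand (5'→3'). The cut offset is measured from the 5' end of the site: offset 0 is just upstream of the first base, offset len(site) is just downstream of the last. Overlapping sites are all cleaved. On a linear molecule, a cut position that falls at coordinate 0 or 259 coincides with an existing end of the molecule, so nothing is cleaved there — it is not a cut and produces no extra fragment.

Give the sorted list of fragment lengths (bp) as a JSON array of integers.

Scan for sites:
  MvoII AGGACAT/4: at [2, 79, 99, 107, 132, 141, 211] ⇒ [6, 83, 103, 111, 136, 145, 215]
  LmaIII GTGAGCC/6: at [20, 32, 41, 64, 86, 122, 156, 165, 172, 203, 220, 233, 242, 249] ⇒ [26, 38, 47, 70, 92, 128, 162, 171, 178, 209, 226, 239, 248, 255]

Pooled cuts: [6, 26, 38, 47, 70, 83, 92, 103, 111, 128, 136, 145, 162, 171, 178, 209, 215, 226, 239, 248, 255]

Fragments:
  [0,6): 6 bp
  [6,26): 20 bp
  [26,38): 12 bp
  [38,47): 9 bp
  [47,70): 23 bp
  [70,83): 13 bp
  [83,92): 9 bp
  [92,103): 11 bp
  [103,111): 8 bp
  [111,128): 17 bp
  [128,136): 8 bp
  [136,145): 9 bp
  [145,162): 17 bp
  [162,171): 9 bp
  [171,178): 7 bp
  [178,209): 31 bp
  [209,215): 6 bp
  [215,226): 11 bp
  [226,239): 13 bp
  [239,248): 9 bp
  [248,255): 7 bp
  [255,259): 4 bp

[4,6,6,7,7,8,8,9,9,9,9,9,11,11,12,13,13,17,17,20,23,31]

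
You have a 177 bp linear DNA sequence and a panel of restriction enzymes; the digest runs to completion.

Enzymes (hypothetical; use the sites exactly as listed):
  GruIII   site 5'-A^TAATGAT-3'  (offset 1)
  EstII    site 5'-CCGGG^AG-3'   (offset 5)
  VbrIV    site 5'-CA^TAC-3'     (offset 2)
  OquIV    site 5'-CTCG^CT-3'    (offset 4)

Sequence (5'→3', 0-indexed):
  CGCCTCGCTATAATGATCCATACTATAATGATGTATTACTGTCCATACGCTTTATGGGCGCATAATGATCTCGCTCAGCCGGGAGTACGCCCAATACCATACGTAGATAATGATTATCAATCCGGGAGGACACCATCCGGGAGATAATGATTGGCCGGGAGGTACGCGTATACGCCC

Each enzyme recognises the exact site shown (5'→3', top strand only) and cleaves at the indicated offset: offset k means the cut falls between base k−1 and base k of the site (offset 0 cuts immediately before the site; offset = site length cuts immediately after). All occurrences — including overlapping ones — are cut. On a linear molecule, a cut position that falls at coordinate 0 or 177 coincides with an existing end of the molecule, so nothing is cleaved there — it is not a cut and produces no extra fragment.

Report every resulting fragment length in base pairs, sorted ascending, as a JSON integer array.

[3,3,5,7,8,10,10,11,15,15,16,17,18,19,20]

Scan for sites:
  GruIII (ATAATGAT, off=1): starts [9, 24, 61, 106, 143] → cuts [10, 25, 62, 107, 144]
  EstII (CCGGGAG, off=5): starts [78, 121, 136, 154] → cuts [83, 126, 141, 159]
  VbrIV (CATAC, off=2): starts [18, 43, 97] → cuts [20, 45, 99]
  OquIV (CTCGCT, off=4): starts [3, 69] → cuts [7, 73]

Pooled cuts: [7, 10, 20, 25, 45, 62, 73, 83, 99, 107, 126, 141, 144, 159]

Fragments:
  [0,7): 7 bp
  [7,10): 3 bp
  [10,20): 10 bp
  [20,25): 5 bp
  [25,45): 20 bp
  [45,62): 17 bp
  [62,73): 11 bp
  [73,83): 10 bp
  [83,99): 16 bp
  [99,107): 8 bp
  [107,126): 19 bp
  [126,141): 15 bp
  [141,144): 3 bp
  [144,159): 15 bp
  [159,177): 18 bp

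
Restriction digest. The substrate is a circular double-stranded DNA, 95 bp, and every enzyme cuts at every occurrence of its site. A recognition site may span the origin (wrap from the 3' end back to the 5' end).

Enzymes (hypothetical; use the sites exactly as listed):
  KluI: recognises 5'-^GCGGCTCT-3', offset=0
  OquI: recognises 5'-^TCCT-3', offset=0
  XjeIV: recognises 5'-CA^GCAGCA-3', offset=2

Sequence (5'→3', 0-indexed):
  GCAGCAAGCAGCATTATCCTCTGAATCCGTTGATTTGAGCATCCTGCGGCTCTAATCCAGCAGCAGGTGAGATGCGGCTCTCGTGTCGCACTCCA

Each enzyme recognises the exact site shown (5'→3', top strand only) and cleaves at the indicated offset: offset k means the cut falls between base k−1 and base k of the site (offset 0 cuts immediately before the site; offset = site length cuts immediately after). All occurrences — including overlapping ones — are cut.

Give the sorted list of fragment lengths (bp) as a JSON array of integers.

Per-enzyme occurrences:
  KluI (GCGGCTCT, off=0): starts [45, 73] → cuts [45, 73]
  OquI (TCCT, off=0): starts [16, 41] → cuts [16, 41]
  XjeIV (CAGCAGCA, off=2): starts [57, 93] → cuts [0, 59]

All cut coordinates (distinct, sorted): [0, 16, 41, 45, 59, 73]

Fragment lengths:
  0→16: 16 bp
  16→41: 25 bp
  41→45: 4 bp
  45→59: 14 bp
  59→73: 14 bp
  73→0 (wrap): 95-73+0 = 22 bp

[4,14,14,16,22,25]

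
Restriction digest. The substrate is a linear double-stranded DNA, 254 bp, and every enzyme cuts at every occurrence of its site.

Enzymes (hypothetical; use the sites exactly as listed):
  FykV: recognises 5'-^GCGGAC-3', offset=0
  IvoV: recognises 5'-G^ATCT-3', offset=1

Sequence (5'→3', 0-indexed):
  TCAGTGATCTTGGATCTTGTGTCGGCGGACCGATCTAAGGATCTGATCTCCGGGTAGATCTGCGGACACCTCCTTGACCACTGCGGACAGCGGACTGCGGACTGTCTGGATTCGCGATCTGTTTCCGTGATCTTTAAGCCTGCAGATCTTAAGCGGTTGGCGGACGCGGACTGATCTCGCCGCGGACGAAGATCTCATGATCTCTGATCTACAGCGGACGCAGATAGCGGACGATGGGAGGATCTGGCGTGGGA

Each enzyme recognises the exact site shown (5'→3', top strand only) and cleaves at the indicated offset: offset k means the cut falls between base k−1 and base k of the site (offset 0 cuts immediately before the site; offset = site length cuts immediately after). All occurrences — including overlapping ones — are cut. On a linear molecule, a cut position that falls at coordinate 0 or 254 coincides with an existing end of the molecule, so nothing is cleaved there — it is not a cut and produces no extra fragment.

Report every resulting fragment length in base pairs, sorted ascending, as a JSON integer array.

Site scan:
  FykV (GCGGAC, off=0): starts [24, 61, 82, 89, 96, 159, 165, 181, 213, 226] → cuts [24, 61, 82, 89, 96, 159, 165, 181, 213, 226]
  IvoV (GATCT, off=1): starts [5, 12, 31, 39, 44, 56, 115, 128, 144, 172, 190, 198, 205, 240] → cuts [6, 13, 32, 40, 45, 57, 116, 129, 145, 173, 191, 199, 206, 241]

Pooled cuts: [6, 13, 24, 32, 40, 45, 57, 61, 82, 89, 96, 116, 129, 145, 159, 165, 173, 181, 191, 199, 206, 213, 226, 241]

Fragment lengths:
  [0,6): 6 bp
  [6,13): 7 bp
  [13,24): 11 bp
  [24,32): 8 bp
  [32,40): 8 bp
  [40,45): 5 bp
  [45,57): 12 bp
  [57,61): 4 bp
  [61,82): 21 bp
  [82,89): 7 bp
  [89,96): 7 bp
  [96,116): 20 bp
  [116,129): 13 bp
  [129,145): 16 bp
  [145,159): 14 bp
  [159,165): 6 bp
  [165,173): 8 bp
  [173,181): 8 bp
  [181,191): 10 bp
  [191,199): 8 bp
  [199,206): 7 bp
  [206,213): 7 bp
  [213,226): 13 bp
  [226,241): 15 bp
  [241,254): 13 bp

[4,5,6,6,7,7,7,7,7,8,8,8,8,8,10,11,12,13,13,13,14,15,16,20,21]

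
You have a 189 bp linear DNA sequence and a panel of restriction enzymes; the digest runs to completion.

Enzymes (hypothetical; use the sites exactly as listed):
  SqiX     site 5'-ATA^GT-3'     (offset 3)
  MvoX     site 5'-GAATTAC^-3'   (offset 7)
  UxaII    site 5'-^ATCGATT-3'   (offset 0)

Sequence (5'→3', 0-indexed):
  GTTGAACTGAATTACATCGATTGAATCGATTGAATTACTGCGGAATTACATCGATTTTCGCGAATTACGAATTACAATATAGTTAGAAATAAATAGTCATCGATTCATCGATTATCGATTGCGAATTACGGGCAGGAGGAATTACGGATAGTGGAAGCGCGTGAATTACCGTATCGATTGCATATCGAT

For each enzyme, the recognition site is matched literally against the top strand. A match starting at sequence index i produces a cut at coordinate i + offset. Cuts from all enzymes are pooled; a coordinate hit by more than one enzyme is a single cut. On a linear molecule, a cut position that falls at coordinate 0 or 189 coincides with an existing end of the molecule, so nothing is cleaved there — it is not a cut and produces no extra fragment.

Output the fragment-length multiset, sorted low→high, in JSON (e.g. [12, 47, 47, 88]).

Per-enzyme occurrences:
  SqiX (ATAGT, off=3): starts [78, 92, 147] → cuts [81, 95, 150]
  MvoX (GAATTAC, off=7): starts [8, 31, 42, 61, 68, 122, 138, 162] → cuts [15, 38, 49, 68, 75, 129, 145, 169]
  UxaII (ATCGATT, off=0): starts [15, 24, 49, 98, 106, 113, 172] → cuts [15, 24, 49, 98, 106, 113, 172]

All cut coordinates (distinct, sorted): [15, 24, 38, 49, 68, 75, 81, 95, 98, 106, 113, 129, 145, 150, 169, 172]

Fragments:
  [0,15): 15 bp
  [15,24): 9 bp
  [24,38): 14 bp
  [38,49): 11 bp
  [49,68): 19 bp
  [68,75): 7 bp
  [75,81): 6 bp
  [81,95): 14 bp
  [95,98): 3 bp
  [98,106): 8 bp
  [106,113): 7 bp
  [113,129): 16 bp
  [129,145): 16 bp
  [145,150): 5 bp
  [150,169): 19 bp
  [169,172): 3 bp
  [172,189): 17 bp

[3,3,5,6,7,7,8,9,11,14,14,15,16,16,17,19,19]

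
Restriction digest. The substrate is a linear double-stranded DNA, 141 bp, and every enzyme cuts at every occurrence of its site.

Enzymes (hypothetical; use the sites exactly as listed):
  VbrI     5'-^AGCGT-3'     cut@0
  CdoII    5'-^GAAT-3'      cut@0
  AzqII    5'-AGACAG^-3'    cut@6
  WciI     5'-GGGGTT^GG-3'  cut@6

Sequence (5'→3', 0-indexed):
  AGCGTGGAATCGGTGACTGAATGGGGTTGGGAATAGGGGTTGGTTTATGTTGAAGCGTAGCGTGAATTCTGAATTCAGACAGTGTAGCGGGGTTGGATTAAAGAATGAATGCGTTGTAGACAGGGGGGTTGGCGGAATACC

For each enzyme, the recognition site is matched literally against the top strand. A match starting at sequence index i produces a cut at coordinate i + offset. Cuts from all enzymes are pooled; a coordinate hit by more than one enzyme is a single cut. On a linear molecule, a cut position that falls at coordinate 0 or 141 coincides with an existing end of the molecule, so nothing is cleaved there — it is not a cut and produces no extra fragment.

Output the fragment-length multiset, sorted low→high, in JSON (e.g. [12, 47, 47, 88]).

[2,4,4,5,5,6,7,7,7,8,10,11,12,12,12,12,17]

Scan for sites:
  VbrI (AGCGT, off=0): starts [0, 53, 58] → cuts [53, 58] (position 0 is a terminus of the linear molecule — no cut)
  CdoII (GAAT, off=0): starts [6, 18, 30, 63, 70, 102, 106, 134] → cuts [6, 18, 30, 63, 70, 102, 106, 134]
  AzqII (AGACAG, off=6): starts [76, 117] → cuts [82, 123]
  WciI (GGGGTTGG, off=6): starts [22, 35, 88, 124] → cuts [28, 41, 94, 130]

All cut coordinates (distinct, sorted): [6, 18, 28, 30, 41, 53, 58, 63, 70, 82, 94, 102, 106, 123, 130, 134]

Fragment lengths:
  [0,6): 6 bp
  [6,18): 12 bp
  [18,28): 10 bp
  [28,30): 2 bp
  [30,41): 11 bp
  [41,53): 12 bp
  [53,58): 5 bp
  [58,63): 5 bp
  [63,70): 7 bp
  [70,82): 12 bp
  [82,94): 12 bp
  [94,102): 8 bp
  [102,106): 4 bp
  [106,123): 17 bp
  [123,130): 7 bp
  [130,134): 4 bp
  [134,141): 7 bp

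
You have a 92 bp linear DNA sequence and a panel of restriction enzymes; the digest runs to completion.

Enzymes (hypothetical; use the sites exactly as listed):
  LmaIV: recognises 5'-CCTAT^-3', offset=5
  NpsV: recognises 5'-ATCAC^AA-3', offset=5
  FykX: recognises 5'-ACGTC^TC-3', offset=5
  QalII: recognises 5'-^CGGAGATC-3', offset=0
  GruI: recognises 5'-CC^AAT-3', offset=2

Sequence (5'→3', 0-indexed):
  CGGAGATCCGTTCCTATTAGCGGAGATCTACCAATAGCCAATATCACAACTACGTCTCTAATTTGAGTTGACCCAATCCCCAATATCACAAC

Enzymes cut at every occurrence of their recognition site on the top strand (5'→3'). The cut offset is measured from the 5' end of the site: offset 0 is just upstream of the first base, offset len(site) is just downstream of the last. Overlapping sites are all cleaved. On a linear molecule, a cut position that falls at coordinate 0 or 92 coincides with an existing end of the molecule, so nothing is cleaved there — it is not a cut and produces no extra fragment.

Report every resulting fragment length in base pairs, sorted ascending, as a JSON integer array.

Site scan:
  LmaIV (CCTAT, off=5): starts [12] → cuts [17]
  NpsV (ATCACAA, off=5): starts [42, 84] → cuts [47, 89]
  FykX (ACGTCTC, off=5): starts [51] → cuts [56]
  QalII (CGGAGATC, off=0): starts [0, 20] → cuts [20] (position 0 is a terminus of the linear molecule — no cut)
  GruI (CCAAT, off=2): starts [30, 37, 72, 79] → cuts [32, 39, 74, 81]

All cut coordinates (distinct, sorted): [17, 20, 32, 39, 47, 56, 74, 81, 89]

Fragment lengths:
  [0,17): 17 bp
  [17,20): 3 bp
  [20,32): 12 bp
  [32,39): 7 bp
  [39,47): 8 bp
  [47,56): 9 bp
  [56,74): 18 bp
  [74,81): 7 bp
  [81,89): 8 bp
  [89,92): 3 bp

[3,3,7,7,8,8,9,12,17,18]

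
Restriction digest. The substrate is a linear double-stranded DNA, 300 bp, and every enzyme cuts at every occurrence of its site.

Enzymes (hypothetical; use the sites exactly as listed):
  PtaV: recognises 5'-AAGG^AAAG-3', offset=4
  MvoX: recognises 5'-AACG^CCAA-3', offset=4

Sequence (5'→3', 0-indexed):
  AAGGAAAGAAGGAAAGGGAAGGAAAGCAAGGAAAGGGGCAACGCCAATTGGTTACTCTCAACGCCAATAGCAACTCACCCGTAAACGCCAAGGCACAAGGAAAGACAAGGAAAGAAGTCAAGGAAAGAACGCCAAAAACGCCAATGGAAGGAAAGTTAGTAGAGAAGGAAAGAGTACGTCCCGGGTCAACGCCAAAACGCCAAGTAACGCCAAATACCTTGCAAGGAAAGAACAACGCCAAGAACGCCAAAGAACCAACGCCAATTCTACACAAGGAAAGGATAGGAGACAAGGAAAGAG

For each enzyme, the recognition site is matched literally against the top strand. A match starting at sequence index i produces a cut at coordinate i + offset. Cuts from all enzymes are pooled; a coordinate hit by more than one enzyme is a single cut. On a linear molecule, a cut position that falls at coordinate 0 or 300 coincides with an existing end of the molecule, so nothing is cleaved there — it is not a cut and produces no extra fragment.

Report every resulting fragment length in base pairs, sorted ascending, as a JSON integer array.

Scan for sites:
  PtaV (AAGGAAAG, off=4): starts [0, 8, 18, 27, 96, 106, 119, 147, 164, 222, 272, 290] → cuts [4, 12, 22, 31, 100, 110, 123, 151, 168, 226, 276, 294]
  MvoX (AACGCCAA, off=4): starts [39, 59, 83, 127, 136, 187, 195, 205, 233, 242, 256] → cuts [43, 63, 87, 131, 140, 191, 199, 209, 237, 246, 260]

Pooled cuts: [4, 12, 22, 31, 43, 63, 87, 100, 110, 123, 131, 140, 151, 168, 191, 199, 209, 226, 237, 246, 260, 276, 294]

Fragment lengths:
  [0,4): 4 bp
  [4,12): 8 bp
  [12,22): 10 bp
  [22,31): 9 bp
  [31,43): 12 bp
  [43,63): 20 bp
  [63,87): 24 bp
  [87,100): 13 bp
  [100,110): 10 bp
  [110,123): 13 bp
  [123,131): 8 bp
  [131,140): 9 bp
  [140,151): 11 bp
  [151,168): 17 bp
  [168,191): 23 bp
  [191,199): 8 bp
  [199,209): 10 bp
  [209,226): 17 bp
  [226,237): 11 bp
  [237,246): 9 bp
  [246,260): 14 bp
  [260,276): 16 bp
  [276,294): 18 bp
  [294,300): 6 bp

[4,6,8,8,8,9,9,9,10,10,10,11,11,12,13,13,14,16,17,17,18,20,23,24]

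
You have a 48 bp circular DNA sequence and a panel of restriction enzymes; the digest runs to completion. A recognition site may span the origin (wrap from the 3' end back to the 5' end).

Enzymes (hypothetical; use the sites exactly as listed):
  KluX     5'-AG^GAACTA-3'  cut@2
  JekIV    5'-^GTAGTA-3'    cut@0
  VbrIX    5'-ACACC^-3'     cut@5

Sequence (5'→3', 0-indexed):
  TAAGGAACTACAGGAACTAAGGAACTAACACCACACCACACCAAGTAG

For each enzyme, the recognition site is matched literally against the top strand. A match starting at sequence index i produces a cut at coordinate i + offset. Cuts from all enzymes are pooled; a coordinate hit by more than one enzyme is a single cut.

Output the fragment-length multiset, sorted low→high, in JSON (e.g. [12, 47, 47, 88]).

Scan for sites:
  KluX (AGGAACTA, off=2): starts [2, 11, 19] → cuts [4, 13, 21]
  JekIV (GTAGTA, off=0): starts [44] → cuts [44]
  VbrIX (ACACC, off=5): starts [27, 32, 37] → cuts [32, 37, 42]

All cut coordinates (distinct, sorted): [4, 13, 21, 32, 37, 42, 44]

Fragments:
  4→13: 9 bp
  13→21: 8 bp
  21→32: 11 bp
  32→37: 5 bp
  37→42: 5 bp
  42→44: 2 bp
  44→4 (wrap): 48-44+4 = 8 bp

[2,5,5,8,8,9,11]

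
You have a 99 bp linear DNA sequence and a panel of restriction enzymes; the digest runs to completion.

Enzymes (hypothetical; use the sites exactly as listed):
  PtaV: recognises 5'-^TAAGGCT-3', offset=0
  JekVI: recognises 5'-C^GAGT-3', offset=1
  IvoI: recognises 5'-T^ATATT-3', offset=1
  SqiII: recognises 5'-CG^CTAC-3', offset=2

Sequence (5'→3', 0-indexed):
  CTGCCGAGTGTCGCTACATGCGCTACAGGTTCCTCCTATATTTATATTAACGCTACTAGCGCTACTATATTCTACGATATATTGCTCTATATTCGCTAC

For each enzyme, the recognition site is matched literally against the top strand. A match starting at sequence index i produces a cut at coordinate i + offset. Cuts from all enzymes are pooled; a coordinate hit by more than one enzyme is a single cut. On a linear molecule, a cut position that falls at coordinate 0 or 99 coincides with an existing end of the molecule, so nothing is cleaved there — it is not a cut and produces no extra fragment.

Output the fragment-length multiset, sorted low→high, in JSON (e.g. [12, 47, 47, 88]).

[4,5,5,6,7,8,9,9,9,10,12,15]

Per-enzyme occurrences:
  PtaV (TAAGGCT, off=0): no sites
  JekVI CGAGT/1: at [4] ⇒ [5]
  IvoI TATATT/1: at [36, 42, 65, 77, 87] ⇒ [37, 43, 66, 78, 88]
  SqiII CGCTAC/2: at [11, 20, 50, 59, 93] ⇒ [13, 22, 52, 61, 95]

All cut coordinates (distinct, sorted): [5, 13, 22, 37, 43, 52, 61, 66, 78, 88, 95]

Fragment lengths:
  [0,5): 5 bp
  [5,13): 8 bp
  [13,22): 9 bp
  [22,37): 15 bp
  [37,43): 6 bp
  [43,52): 9 bp
  [52,61): 9 bp
  [61,66): 5 bp
  [66,78): 12 bp
  [78,88): 10 bp
  [88,95): 7 bp
  [95,99): 4 bp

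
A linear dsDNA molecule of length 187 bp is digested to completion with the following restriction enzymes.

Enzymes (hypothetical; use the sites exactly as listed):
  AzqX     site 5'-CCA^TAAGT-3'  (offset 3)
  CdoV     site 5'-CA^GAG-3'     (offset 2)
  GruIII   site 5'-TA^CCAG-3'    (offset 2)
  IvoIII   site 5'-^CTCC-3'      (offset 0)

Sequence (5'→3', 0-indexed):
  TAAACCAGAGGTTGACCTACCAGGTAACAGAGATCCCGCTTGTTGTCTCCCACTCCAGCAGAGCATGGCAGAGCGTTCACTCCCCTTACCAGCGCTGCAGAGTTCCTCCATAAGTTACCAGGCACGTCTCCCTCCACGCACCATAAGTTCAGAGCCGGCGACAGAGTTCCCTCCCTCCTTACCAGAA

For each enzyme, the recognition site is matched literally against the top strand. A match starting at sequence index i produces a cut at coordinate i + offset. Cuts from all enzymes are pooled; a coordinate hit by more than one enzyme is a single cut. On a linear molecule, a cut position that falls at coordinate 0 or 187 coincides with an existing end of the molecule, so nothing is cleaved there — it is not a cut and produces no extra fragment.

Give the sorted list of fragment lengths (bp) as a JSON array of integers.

Scan for sites:
  AzqX CCATAAGT/3: at [107, 140] ⇒ [110, 143]
  CdoV CAGAG/2: at [5, 27, 58, 68, 97, 149, 161] ⇒ [7, 29, 60, 70, 99, 151, 163]
  GruIII TACCAG/2: at [17, 86, 115, 179] ⇒ [19, 88, 117, 181]
  IvoIII CTCC/0: at [46, 52, 79, 105, 127, 131, 170, 174] ⇒ [46, 52, 79, 105, 127, 131, 170, 174]

All cut coordinates (distinct, sorted): [7, 19, 29, 46, 52, 60, 70, 79, 88, 99, 105, 110, 117, 127, 131, 143, 151, 163, 170, 174, 181]

Fragment lengths:
  [0,7): 7 bp
  [7,19): 12 bp
  [19,29): 10 bp
  [29,46): 17 bp
  [46,52): 6 bp
  [52,60): 8 bp
  [60,70): 10 bp
  [70,79): 9 bp
  [79,88): 9 bp
  [88,99): 11 bp
  [99,105): 6 bp
  [105,110): 5 bp
  [110,117): 7 bp
  [117,127): 10 bp
  [127,131): 4 bp
  [131,143): 12 bp
  [143,151): 8 bp
  [151,163): 12 bp
  [163,170): 7 bp
  [170,174): 4 bp
  [174,181): 7 bp
  [181,187): 6 bp

[4,4,5,6,6,6,7,7,7,7,8,8,9,9,10,10,10,11,12,12,12,17]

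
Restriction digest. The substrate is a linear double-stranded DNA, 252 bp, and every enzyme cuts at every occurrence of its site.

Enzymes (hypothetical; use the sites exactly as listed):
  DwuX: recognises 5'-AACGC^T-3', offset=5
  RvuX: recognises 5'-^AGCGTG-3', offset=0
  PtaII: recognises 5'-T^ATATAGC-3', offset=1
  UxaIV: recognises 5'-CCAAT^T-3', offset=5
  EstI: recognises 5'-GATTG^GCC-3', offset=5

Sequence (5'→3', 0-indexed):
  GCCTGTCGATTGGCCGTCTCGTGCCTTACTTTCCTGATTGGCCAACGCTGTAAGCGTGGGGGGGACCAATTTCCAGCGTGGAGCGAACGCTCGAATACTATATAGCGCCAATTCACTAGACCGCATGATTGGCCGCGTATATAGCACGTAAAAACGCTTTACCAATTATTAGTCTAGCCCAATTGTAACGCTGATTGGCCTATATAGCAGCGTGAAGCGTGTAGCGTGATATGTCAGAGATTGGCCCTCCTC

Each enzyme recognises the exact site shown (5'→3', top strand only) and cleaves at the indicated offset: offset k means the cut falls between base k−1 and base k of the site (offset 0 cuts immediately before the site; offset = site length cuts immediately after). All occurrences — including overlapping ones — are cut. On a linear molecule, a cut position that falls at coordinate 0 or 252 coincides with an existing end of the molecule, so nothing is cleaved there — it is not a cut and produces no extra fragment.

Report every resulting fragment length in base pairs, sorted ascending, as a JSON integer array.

[4,4,4,6,7,7,7,7,8,8,9,9,9,12,13,16,17,18,19,19,21,28]

Scan for sites:
  DwuX (AACGCT, off=5): starts [43, 85, 152, 186] → cuts [48, 90, 157, 191]
  RvuX (AGCGTG, off=0): starts [52, 74, 208, 215, 222] → cuts [52, 74, 208, 215, 222]
  PtaII (TATATAGC, off=1): starts [98, 137, 200] → cuts [99, 138, 201]
  UxaIV (CCAATT, off=5): starts [65, 107, 161, 178] → cuts [70, 112, 166, 183]
  EstI (GATTGGCC, off=5): starts [7, 35, 126, 192, 238] → cuts [12, 40, 131, 197, 243]

All cut coordinates (distinct, sorted): [12, 40, 48, 52, 70, 74, 90, 99, 112, 131, 138, 157, 166, 183, 191, 197, 201, 208, 215, 222, 243]

Fragment lengths:
  [0,12): 12 bp
  [12,40): 28 bp
  [40,48): 8 bp
  [48,52): 4 bp
  [52,70): 18 bp
  [70,74): 4 bp
  [74,90): 16 bp
  [90,99): 9 bp
  [99,112): 13 bp
  [112,131): 19 bp
  [131,138): 7 bp
  [138,157): 19 bp
  [157,166): 9 bp
  [166,183): 17 bp
  [183,191): 8 bp
  [191,197): 6 bp
  [197,201): 4 bp
  [201,208): 7 bp
  [208,215): 7 bp
  [215,222): 7 bp
  [222,243): 21 bp
  [243,252): 9 bp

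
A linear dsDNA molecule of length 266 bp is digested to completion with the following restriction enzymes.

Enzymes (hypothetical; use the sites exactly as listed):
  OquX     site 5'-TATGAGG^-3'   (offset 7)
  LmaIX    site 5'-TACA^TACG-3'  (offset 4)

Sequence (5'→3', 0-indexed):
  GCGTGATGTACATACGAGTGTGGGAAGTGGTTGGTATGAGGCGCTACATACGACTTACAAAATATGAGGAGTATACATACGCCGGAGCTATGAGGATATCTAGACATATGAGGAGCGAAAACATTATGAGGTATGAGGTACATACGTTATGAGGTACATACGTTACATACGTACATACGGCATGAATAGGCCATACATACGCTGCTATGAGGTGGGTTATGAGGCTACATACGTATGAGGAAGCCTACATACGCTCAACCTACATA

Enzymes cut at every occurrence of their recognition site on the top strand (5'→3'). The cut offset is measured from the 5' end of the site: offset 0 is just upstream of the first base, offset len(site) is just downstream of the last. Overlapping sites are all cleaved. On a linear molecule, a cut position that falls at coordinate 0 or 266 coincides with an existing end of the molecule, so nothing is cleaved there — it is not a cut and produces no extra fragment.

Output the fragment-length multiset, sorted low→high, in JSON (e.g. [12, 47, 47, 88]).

Site scan:
  OquX TATGAGG/7: at [34, 62, 88, 106, 124, 131, 147, 205, 217, 233] ⇒ [41, 69, 95, 113, 131, 138, 154, 212, 224, 240]
  LmaIX TACATACG/4: at [8, 44, 73, 138, 154, 163, 171, 193, 225, 245] ⇒ [12, 48, 77, 142, 158, 167, 175, 197, 229, 249]

All cut coordinates (distinct, sorted): [12, 41, 48, 69, 77, 95, 113, 131, 138, 142, 154, 158, 167, 175, 197, 212, 224, 229, 240, 249]

Fragment lengths:
  [0,12): 12 bp
  [12,41): 29 bp
  [41,48): 7 bp
  [48,69): 21 bp
  [69,77): 8 bp
  [77,95): 18 bp
  [95,113): 18 bp
  [113,131): 18 bp
  [131,138): 7 bp
  [138,142): 4 bp
  [142,154): 12 bp
  [154,158): 4 bp
  [158,167): 9 bp
  [167,175): 8 bp
  [175,197): 22 bp
  [197,212): 15 bp
  [212,224): 12 bp
  [224,229): 5 bp
  [229,240): 11 bp
  [240,249): 9 bp
  [249,266): 17 bp

[4,4,5,7,7,8,8,9,9,11,12,12,12,15,17,18,18,18,21,22,29]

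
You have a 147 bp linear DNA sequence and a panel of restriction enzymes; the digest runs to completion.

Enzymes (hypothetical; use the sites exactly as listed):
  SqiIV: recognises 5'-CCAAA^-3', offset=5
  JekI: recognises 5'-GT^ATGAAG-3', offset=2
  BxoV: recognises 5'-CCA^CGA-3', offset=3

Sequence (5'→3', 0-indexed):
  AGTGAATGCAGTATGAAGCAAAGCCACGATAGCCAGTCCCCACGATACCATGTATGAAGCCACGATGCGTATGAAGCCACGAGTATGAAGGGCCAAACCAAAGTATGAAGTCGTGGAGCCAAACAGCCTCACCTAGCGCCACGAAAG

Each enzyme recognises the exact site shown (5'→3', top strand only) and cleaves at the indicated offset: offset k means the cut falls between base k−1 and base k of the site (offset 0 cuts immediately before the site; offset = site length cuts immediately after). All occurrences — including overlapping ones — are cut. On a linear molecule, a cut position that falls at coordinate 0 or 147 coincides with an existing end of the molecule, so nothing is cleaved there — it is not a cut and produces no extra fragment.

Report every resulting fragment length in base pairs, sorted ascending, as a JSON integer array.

Site scan:
  SqiIV CCAAA/5: at [92, 97, 118] ⇒ [97, 102, 123]
  JekI GTATGAAG/2: at [10, 51, 68, 82, 102] ⇒ [12, 53, 70, 84, 104]
  BxoV CCACGA/3: at [23, 39, 59, 76, 138] ⇒ [26, 42, 62, 79, 141]

Pooled cuts: [12, 26, 42, 53, 62, 70, 79, 84, 97, 102, 104, 123, 141]

Fragment lengths:
  [0,12): 12 bp
  [12,26): 14 bp
  [26,42): 16 bp
  [42,53): 11 bp
  [53,62): 9 bp
  [62,70): 8 bp
  [70,79): 9 bp
  [79,84): 5 bp
  [84,97): 13 bp
  [97,102): 5 bp
  [102,104): 2 bp
  [104,123): 19 bp
  [123,141): 18 bp
  [141,147): 6 bp

[2,5,5,6,8,9,9,11,12,13,14,16,18,19]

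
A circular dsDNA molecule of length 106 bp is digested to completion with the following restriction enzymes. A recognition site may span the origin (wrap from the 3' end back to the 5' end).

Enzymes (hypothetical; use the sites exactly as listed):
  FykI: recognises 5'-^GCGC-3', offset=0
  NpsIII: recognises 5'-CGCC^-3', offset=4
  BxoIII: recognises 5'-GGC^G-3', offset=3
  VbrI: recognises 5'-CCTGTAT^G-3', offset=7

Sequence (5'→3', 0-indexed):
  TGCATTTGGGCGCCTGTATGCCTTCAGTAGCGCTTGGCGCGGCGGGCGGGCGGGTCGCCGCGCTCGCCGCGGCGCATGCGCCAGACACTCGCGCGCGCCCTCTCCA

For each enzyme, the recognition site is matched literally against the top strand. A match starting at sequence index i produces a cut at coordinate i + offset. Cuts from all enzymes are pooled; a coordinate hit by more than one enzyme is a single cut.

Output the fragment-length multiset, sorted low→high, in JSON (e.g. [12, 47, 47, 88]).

Per-enzyme occurrences:
  FykI GCGC/0: at [9, 29, 36, 59, 71, 77, 90, 92, 94] ⇒ [9, 29, 36, 59, 71, 77, 90, 92, 94]
  NpsIII CGCC/4: at [10, 55, 64, 78, 95] ⇒ [14, 59, 68, 82, 99]
  BxoIII GGCG/3: at [8, 35, 40, 44, 48, 70] ⇒ [11, 38, 43, 47, 51, 73]
  VbrI CCTGTATG/7: at [12] ⇒ [19]

All cut coordinates (distinct, sorted): [9, 11, 14, 19, 29, 36, 38, 43, 47, 51, 59, 68, 71, 73, 77, 82, 90, 92, 94, 99]

Fragment lengths:
  9→11: 2 bp
  11→14: 3 bp
  14→19: 5 bp
  19→29: 10 bp
  29→36: 7 bp
  36→38: 2 bp
  38→43: 5 bp
  43→47: 4 bp
  47→51: 4 bp
  51→59: 8 bp
  59→68: 9 bp
  68→71: 3 bp
  71→73: 2 bp
  73→77: 4 bp
  77→82: 5 bp
  82→90: 8 bp
  90→92: 2 bp
  92→94: 2 bp
  94→99: 5 bp
  99→9 (wrap): 106-99+9 = 16 bp

[2,2,2,2,2,3,3,4,4,4,5,5,5,5,7,8,8,9,10,16]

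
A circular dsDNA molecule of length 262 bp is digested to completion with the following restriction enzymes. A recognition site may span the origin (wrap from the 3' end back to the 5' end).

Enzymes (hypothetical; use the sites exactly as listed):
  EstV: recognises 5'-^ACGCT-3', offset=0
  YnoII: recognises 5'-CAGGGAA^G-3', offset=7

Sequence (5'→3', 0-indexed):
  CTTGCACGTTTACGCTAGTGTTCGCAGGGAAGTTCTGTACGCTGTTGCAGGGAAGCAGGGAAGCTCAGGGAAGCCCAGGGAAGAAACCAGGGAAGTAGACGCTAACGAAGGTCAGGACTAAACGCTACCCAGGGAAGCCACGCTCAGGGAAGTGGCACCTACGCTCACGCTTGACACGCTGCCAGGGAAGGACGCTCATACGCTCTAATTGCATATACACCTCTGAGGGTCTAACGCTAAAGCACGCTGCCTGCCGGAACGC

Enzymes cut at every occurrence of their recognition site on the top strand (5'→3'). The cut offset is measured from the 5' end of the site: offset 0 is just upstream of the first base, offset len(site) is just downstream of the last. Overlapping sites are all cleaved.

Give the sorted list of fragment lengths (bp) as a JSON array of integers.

[2,3,4,6,7,8,8,9,9,10,10,10,12,12,14,15,16,20,23,30,34]

Site scan:
  EstV ACGCT/0: at [11, 38, 98, 121, 139, 160, 166, 175, 191, 199, 233, 243] ⇒ [11, 38, 98, 121, 139, 160, 166, 175, 191, 199, 233, 243]
  YnoII CAGGGAAG/7: at [24, 47, 55, 65, 75, 87, 129, 144, 182] ⇒ [31, 54, 62, 72, 82, 94, 136, 151, 189]

All cut coordinates (distinct, sorted): [11, 31, 38, 54, 62, 72, 82, 94, 98, 121, 136, 139, 151, 160, 166, 175, 189, 191, 199, 233, 243]

Fragment lengths:
  11→31: 20 bp
  31→38: 7 bp
  38→54: 16 bp
  54→62: 8 bp
  62→72: 10 bp
  72→82: 10 bp
  82→94: 12 bp
  94→98: 4 bp
  98→121: 23 bp
  121→136: 15 bp
  136→139: 3 bp
  139→151: 12 bp
  151→160: 9 bp
  160→166: 6 bp
  166→175: 9 bp
  175→189: 14 bp
  189→191: 2 bp
  191→199: 8 bp
  199→233: 34 bp
  233→243: 10 bp
  243→11 (wrap): 262-243+11 = 30 bp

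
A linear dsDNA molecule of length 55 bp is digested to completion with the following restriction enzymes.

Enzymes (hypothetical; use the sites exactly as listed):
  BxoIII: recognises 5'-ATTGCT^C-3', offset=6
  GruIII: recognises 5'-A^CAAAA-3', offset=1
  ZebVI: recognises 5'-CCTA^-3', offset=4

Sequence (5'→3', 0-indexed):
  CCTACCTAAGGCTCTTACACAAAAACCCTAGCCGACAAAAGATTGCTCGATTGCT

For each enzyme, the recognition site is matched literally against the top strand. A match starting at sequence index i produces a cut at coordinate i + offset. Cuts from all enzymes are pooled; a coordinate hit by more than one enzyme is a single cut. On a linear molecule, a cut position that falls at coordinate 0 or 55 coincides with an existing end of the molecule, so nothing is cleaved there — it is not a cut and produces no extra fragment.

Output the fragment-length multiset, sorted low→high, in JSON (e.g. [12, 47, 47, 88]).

Per-enzyme occurrences:
  BxoIII ATTGCTC/6: at [41] ⇒ [47]
  GruIII ACAAAA/1: at [18, 34] ⇒ [19, 35]
  ZebVI CCTA/4: at [0, 4, 26] ⇒ [4, 8, 30]

All cut coordinates (distinct, sorted): [4, 8, 19, 30, 35, 47]

Fragments:
  [0,4): 4 bp
  [4,8): 4 bp
  [8,19): 11 bp
  [19,30): 11 bp
  [30,35): 5 bp
  [35,47): 12 bp
  [47,55): 8 bp

[4,4,5,8,11,11,12]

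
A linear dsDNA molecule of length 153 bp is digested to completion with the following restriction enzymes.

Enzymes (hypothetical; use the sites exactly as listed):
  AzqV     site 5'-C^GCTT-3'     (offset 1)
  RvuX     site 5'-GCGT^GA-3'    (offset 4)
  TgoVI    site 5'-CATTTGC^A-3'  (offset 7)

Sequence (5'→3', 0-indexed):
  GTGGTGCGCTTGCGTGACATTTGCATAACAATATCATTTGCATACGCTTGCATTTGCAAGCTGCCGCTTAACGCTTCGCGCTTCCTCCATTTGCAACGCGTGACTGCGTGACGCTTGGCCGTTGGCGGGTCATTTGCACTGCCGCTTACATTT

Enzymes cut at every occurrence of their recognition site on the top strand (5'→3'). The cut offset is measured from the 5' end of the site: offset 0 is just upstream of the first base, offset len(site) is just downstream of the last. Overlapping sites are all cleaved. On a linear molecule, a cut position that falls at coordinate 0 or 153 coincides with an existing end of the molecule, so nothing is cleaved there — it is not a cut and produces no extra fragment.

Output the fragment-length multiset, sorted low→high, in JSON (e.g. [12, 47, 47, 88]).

[3,4,6,7,7,7,7,8,8,8,9,10,12,15,17,25]

Site scan:
  AzqV CGCTT/1: at [6, 44, 64, 71, 78, 111, 142] ⇒ [7, 45, 65, 72, 79, 112, 143]
  RvuX GCGTGA/4: at [11, 97, 105] ⇒ [15, 101, 109]
  TgoVI CATTTGCA/7: at [17, 34, 50, 87, 130] ⇒ [24, 41, 57, 94, 137]

All cut coordinates (distinct, sorted): [7, 15, 24, 41, 45, 57, 65, 72, 79, 94, 101, 109, 112, 137, 143]

Fragments:
  [0,7): 7 bp
  [7,15): 8 bp
  [15,24): 9 bp
  [24,41): 17 bp
  [41,45): 4 bp
  [45,57): 12 bp
  [57,65): 8 bp
  [65,72): 7 bp
  [72,79): 7 bp
  [79,94): 15 bp
  [94,101): 7 bp
  [101,109): 8 bp
  [109,112): 3 bp
  [112,137): 25 bp
  [137,143): 6 bp
  [143,153): 10 bp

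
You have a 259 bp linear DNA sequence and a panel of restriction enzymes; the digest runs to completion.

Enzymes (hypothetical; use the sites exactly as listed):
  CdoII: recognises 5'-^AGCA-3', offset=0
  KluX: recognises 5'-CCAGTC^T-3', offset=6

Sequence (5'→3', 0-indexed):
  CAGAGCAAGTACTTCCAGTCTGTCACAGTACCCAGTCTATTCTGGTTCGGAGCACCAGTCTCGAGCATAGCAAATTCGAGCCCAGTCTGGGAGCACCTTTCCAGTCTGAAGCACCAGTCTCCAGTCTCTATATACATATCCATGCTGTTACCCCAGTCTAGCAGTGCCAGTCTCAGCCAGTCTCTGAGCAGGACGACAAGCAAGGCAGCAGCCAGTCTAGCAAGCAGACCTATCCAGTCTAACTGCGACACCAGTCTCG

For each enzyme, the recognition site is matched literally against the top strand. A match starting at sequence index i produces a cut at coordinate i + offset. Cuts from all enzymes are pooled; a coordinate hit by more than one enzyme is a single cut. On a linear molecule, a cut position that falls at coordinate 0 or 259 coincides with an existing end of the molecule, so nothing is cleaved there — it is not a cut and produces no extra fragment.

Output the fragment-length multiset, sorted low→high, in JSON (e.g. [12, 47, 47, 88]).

Scan for sites:
  CdoII AGCA/0: at [3, 50, 63, 68, 91, 109, 159, 186, 198, 206, 218, 222] ⇒ [3, 50, 63, 68, 91, 109, 159, 186, 198, 206, 218, 222]
  KluX CCAGTCT/6: at [14, 31, 54, 81, 100, 113, 120, 152, 166, 176, 211, 233, 250] ⇒ [20, 37, 60, 87, 106, 119, 126, 158, 172, 182, 217, 239, 256]

All cut coordinates (distinct, sorted): [3, 20, 37, 50, 60, 63, 68, 87, 91, 106, 109, 119, 126, 158, 159, 172, 182, 186, 198, 206, 217, 218, 222, 239, 256]

Fragments:
  [0,3): 3 bp
  [3,20): 17 bp
  [20,37): 17 bp
  [37,50): 13 bp
  [50,60): 10 bp
  [60,63): 3 bp
  [63,68): 5 bp
  [68,87): 19 bp
  [87,91): 4 bp
  [91,106): 15 bp
  [106,109): 3 bp
  [109,119): 10 bp
  [119,126): 7 bp
  [126,158): 32 bp
  [158,159): 1 bp
  [159,172): 13 bp
  [172,182): 10 bp
  [182,186): 4 bp
  [186,198): 12 bp
  [198,206): 8 bp
  [206,217): 11 bp
  [217,218): 1 bp
  [218,222): 4 bp
  [222,239): 17 bp
  [239,256): 17 bp
  [256,259): 3 bp

[1,1,3,3,3,3,4,4,4,5,7,8,10,10,10,11,12,13,13,15,17,17,17,17,19,32]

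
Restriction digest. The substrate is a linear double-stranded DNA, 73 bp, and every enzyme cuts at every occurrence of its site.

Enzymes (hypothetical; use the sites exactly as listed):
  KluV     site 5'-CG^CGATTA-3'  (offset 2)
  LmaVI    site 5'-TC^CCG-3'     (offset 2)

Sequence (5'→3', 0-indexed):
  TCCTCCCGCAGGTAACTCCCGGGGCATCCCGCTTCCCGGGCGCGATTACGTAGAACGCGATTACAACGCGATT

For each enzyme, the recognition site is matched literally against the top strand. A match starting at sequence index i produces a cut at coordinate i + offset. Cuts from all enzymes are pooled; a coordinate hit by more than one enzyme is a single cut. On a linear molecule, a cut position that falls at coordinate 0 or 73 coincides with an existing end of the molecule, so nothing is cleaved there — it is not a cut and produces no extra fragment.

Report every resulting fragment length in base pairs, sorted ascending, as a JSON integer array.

Per-enzyme occurrences:
  KluV (CGCGATTA, off=2): starts [40, 55] → cuts [42, 57]
  LmaVI (TCCCG, off=2): starts [3, 16, 26, 33] → cuts [5, 18, 28, 35]

All cut coordinates (distinct, sorted): [5, 18, 28, 35, 42, 57]

Fragment lengths:
  [0,5): 5 bp
  [5,18): 13 bp
  [18,28): 10 bp
  [28,35): 7 bp
  [35,42): 7 bp
  [42,57): 15 bp
  [57,73): 16 bp

[5,7,7,10,13,15,16]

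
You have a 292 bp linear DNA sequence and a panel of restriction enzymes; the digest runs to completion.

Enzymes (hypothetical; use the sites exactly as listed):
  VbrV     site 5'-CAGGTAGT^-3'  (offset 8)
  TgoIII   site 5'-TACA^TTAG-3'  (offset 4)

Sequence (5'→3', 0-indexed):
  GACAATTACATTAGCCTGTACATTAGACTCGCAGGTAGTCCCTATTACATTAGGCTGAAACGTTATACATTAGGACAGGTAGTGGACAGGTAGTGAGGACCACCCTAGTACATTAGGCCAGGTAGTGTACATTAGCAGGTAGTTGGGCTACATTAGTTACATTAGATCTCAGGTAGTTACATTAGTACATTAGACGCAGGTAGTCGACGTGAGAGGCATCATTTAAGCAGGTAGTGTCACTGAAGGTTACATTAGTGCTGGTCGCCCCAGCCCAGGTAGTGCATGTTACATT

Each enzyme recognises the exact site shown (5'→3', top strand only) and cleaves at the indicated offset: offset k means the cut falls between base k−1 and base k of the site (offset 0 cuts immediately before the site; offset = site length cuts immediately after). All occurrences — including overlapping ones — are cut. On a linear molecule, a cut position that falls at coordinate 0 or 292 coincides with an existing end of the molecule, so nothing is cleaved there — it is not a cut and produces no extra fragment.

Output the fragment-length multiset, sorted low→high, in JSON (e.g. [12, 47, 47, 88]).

Per-enzyme occurrences:
  VbrV CAGGTAGT/8: at [31, 75, 86, 118, 135, 169, 196, 227, 272] ⇒ [39, 83, 94, 126, 143, 177, 204, 235, 280]
  TgoIII TACATTAG/4: at [6, 18, 45, 65, 108, 127, 148, 157, 177, 185, 247] ⇒ [10, 22, 49, 69, 112, 131, 152, 161, 181, 189, 251]

All cut coordinates (distinct, sorted): [10, 22, 39, 49, 69, 83, 94, 112, 126, 131, 143, 152, 161, 177, 181, 189, 204, 235, 251, 280]

Fragments:
  [0,10): 10 bp
  [10,22): 12 bp
  [22,39): 17 bp
  [39,49): 10 bp
  [49,69): 20 bp
  [69,83): 14 bp
  [83,94): 11 bp
  [94,112): 18 bp
  [112,126): 14 bp
  [126,131): 5 bp
  [131,143): 12 bp
  [143,152): 9 bp
  [152,161): 9 bp
  [161,177): 16 bp
  [177,181): 4 bp
  [181,189): 8 bp
  [189,204): 15 bp
  [204,235): 31 bp
  [235,251): 16 bp
  [251,280): 29 bp
  [280,292): 12 bp

[4,5,8,9,9,10,10,11,12,12,12,14,14,15,16,16,17,18,20,29,31]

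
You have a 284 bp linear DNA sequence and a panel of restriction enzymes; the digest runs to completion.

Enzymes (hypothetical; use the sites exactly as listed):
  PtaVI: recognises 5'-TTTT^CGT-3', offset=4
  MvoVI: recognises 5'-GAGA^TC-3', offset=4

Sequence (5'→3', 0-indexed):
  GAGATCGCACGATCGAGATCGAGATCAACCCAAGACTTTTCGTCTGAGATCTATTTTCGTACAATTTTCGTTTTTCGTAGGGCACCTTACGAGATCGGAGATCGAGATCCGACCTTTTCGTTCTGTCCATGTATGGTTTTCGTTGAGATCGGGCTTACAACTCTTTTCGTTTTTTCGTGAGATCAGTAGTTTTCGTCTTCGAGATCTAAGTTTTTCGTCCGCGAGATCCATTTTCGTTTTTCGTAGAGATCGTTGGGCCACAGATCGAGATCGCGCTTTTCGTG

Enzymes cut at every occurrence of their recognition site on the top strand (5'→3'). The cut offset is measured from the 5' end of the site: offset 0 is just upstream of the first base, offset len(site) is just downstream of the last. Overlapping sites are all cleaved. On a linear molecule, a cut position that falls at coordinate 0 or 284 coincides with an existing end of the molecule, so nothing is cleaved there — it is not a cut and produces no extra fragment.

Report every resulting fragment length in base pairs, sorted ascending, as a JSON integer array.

[4,4,6,6,7,7,7,7,8,8,8,8,8,9,10,11,11,11,11,11,11,14,16,19,19,21,22]

Site scan:
  PtaVI (TTTTCGT, off=4): starts [36, 53, 64, 71, 114, 136, 163, 171, 189, 211, 230, 237, 276] → cuts [40, 57, 68, 75, 118, 140, 167, 175, 193, 215, 234, 241, 280]
  MvoVI (GAGATC, off=4): starts [0, 14, 20, 45, 90, 97, 103, 144, 178, 200, 222, 245, 266] → cuts [4, 18, 24, 49, 94, 101, 107, 148, 182, 204, 226, 249, 270]

All cut coordinates (distinct, sorted): [4, 18, 24, 40, 49, 57, 68, 75, 94, 101, 107, 118, 140, 148, 167, 175, 182, 193, 204, 215, 226, 234, 241, 249, 270, 280]

Fragments:
  [0,4): 4 bp
  [4,18): 14 bp
  [18,24): 6 bp
  [24,40): 16 bp
  [40,49): 9 bp
  [49,57): 8 bp
  [57,68): 11 bp
  [68,75): 7 bp
  [75,94): 19 bp
  [94,101): 7 bp
  [101,107): 6 bp
  [107,118): 11 bp
  [118,140): 22 bp
  [140,148): 8 bp
  [148,167): 19 bp
  [167,175): 8 bp
  [175,182): 7 bp
  [182,193): 11 bp
  [193,204): 11 bp
  [204,215): 11 bp
  [215,226): 11 bp
  [226,234): 8 bp
  [234,241): 7 bp
  [241,249): 8 bp
  [249,270): 21 bp
  [270,280): 10 bp
  [280,284): 4 bp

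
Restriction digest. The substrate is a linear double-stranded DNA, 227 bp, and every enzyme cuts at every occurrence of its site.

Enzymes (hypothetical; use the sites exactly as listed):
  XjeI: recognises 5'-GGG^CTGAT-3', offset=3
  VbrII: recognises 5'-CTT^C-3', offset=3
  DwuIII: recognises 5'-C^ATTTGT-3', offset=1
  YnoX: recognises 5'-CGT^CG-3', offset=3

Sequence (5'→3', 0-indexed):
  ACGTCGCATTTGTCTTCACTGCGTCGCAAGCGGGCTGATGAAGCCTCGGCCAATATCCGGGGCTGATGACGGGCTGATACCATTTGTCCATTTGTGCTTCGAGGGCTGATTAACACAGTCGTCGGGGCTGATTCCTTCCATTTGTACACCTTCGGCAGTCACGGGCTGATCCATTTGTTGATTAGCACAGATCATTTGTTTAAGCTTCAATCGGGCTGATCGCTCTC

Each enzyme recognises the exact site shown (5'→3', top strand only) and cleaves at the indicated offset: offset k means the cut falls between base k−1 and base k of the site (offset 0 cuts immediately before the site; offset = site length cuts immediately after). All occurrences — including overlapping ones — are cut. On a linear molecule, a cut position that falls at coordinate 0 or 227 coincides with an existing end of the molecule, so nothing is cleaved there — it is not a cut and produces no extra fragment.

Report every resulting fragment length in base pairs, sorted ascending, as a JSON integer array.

Scan for sites:
  XjeI GGGCTGAT/3: at [31, 59, 70, 102, 124, 162, 212] ⇒ [34, 62, 73, 105, 127, 165, 215]
  VbrII CTTC/3: at [13, 96, 134, 149, 204] ⇒ [16, 99, 137, 152, 207]
  DwuIII CATTTGT/1: at [6, 80, 88, 138, 171, 192] ⇒ [7, 81, 89, 139, 172, 193]
  YnoX CGTCG/3: at [1, 21, 119] ⇒ [4, 24, 122]

All cut coordinates (distinct, sorted): [4, 7, 16, 24, 34, 62, 73, 81, 89, 99, 105, 122, 127, 137, 139, 152, 165, 172, 193, 207, 215]

Fragments:
  [0,4): 4 bp
  [4,7): 3 bp
  [7,16): 9 bp
  [16,24): 8 bp
  [24,34): 10 bp
  [34,62): 28 bp
  [62,73): 11 bp
  [73,81): 8 bp
  [81,89): 8 bp
  [89,99): 10 bp
  [99,105): 6 bp
  [105,122): 17 bp
  [122,127): 5 bp
  [127,137): 10 bp
  [137,139): 2 bp
  [139,152): 13 bp
  [152,165): 13 bp
  [165,172): 7 bp
  [172,193): 21 bp
  [193,207): 14 bp
  [207,215): 8 bp
  [215,227): 12 bp

[2,3,4,5,6,7,8,8,8,8,9,10,10,10,11,12,13,13,14,17,21,28]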